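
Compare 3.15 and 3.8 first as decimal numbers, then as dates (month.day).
As decimals: 3.15 < 3.8. As dates: 3/15 is later than 3/8 (day 15 > day 8).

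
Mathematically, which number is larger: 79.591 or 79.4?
79.591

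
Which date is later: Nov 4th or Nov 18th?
Nov 18th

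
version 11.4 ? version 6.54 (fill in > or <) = >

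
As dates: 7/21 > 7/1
True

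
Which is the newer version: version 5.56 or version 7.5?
version 7.5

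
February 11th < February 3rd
False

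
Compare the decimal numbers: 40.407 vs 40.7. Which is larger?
40.7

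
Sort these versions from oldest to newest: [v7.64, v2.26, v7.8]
[v2.26, v7.8, v7.64]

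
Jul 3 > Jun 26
True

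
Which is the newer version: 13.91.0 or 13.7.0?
13.91.0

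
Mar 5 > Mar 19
False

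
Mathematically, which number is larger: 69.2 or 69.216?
69.216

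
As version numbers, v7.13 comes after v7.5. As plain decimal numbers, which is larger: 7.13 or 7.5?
7.5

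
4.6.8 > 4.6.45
False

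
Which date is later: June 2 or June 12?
June 12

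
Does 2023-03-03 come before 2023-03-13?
Yes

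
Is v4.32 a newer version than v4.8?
Yes. Version numbers are compared segment by segment as integers, not as decimals: minor version 32 > 8, so v4.32 > v4.8 (even though the decimal 4.32 < 4.8).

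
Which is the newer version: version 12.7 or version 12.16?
version 12.16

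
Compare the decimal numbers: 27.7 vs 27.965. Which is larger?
27.965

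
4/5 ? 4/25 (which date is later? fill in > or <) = <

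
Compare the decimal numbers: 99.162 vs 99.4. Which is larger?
99.4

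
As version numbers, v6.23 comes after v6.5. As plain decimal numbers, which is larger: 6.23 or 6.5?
6.5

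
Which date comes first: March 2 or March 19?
March 2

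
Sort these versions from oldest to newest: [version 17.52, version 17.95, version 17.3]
[version 17.3, version 17.52, version 17.95]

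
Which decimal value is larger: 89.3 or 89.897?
89.897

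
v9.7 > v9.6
True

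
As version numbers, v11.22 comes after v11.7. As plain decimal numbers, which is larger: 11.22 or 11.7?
11.7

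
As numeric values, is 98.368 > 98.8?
False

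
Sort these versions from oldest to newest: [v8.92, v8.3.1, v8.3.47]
[v8.3.1, v8.3.47, v8.92]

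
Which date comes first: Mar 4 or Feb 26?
Feb 26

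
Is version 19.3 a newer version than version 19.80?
No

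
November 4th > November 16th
False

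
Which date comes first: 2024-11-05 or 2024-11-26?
2024-11-05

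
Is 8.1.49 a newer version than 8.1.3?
Yes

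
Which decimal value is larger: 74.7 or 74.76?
74.76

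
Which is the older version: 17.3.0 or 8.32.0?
8.32.0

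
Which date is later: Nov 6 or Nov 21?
Nov 21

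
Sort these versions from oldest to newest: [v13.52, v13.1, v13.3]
[v13.1, v13.3, v13.52]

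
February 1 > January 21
True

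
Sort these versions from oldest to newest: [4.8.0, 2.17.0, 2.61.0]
[2.17.0, 2.61.0, 4.8.0]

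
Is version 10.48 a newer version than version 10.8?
Yes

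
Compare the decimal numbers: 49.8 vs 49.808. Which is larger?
49.808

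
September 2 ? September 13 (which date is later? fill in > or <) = <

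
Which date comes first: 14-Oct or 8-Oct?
8-Oct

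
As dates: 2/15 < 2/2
False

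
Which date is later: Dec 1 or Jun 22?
Dec 1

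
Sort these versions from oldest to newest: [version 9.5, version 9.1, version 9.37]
[version 9.1, version 9.5, version 9.37]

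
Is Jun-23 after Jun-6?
Yes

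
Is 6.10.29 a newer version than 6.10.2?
Yes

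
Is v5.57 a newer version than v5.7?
Yes. Version numbers are compared segment by segment as integers, not as decimals: minor version 57 > 7, so v5.57 > v5.7 (even though the decimal 5.57 < 5.7).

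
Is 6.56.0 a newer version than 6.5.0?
Yes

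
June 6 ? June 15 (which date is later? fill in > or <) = <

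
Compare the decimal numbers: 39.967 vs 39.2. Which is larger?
39.967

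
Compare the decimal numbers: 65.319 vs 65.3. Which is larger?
65.319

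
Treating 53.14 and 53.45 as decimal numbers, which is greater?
53.45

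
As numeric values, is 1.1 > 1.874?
False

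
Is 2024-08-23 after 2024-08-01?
Yes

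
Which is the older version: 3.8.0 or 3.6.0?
3.6.0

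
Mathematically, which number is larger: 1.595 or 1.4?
1.595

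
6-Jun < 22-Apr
False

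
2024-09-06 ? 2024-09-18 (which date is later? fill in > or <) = <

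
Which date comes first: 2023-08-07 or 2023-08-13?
2023-08-07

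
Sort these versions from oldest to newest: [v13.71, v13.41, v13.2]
[v13.2, v13.41, v13.71]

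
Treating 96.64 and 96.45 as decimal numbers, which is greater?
96.64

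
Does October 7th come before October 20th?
Yes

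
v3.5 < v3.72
True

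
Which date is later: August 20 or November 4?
November 4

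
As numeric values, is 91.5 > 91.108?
True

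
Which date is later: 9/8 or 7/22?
9/8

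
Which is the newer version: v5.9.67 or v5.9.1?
v5.9.67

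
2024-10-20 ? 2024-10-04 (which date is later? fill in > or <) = >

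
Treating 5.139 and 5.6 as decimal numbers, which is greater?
5.6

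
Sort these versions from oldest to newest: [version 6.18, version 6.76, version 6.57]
[version 6.18, version 6.57, version 6.76]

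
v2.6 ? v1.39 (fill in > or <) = >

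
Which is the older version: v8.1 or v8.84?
v8.1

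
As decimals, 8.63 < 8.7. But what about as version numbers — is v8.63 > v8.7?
True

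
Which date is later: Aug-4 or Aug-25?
Aug-25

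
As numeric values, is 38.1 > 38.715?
False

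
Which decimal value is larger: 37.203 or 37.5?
37.5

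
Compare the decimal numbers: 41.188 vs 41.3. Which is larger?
41.3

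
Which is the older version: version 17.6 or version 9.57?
version 9.57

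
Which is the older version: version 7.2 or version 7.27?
version 7.2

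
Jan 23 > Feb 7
False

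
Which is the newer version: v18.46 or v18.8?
v18.46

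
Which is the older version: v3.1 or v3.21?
v3.1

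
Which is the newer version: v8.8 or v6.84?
v8.8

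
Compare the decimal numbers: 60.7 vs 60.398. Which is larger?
60.7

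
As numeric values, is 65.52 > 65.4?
True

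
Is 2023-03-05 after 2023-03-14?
No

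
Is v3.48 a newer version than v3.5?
Yes. Version numbers are compared segment by segment as integers, not as decimals: minor version 48 > 5, so v3.48 > v3.5 (even though the decimal 3.48 < 3.5).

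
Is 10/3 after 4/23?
Yes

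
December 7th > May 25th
True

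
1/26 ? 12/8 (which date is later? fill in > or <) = <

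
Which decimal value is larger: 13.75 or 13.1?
13.75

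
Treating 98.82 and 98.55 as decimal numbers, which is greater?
98.82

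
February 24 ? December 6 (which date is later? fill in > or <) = <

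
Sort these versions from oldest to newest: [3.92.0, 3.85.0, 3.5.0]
[3.5.0, 3.85.0, 3.92.0]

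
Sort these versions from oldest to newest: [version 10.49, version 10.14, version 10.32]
[version 10.14, version 10.32, version 10.49]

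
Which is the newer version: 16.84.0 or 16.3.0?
16.84.0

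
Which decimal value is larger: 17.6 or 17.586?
17.6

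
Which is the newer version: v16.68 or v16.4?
v16.68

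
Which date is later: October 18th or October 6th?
October 18th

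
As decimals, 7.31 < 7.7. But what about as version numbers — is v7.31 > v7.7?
True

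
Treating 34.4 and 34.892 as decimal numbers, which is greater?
34.892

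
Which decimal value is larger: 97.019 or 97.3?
97.3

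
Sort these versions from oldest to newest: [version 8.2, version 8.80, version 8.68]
[version 8.2, version 8.68, version 8.80]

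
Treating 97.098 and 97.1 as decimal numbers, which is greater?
97.1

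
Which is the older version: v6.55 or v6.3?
v6.3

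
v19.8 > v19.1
True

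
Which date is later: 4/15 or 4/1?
4/15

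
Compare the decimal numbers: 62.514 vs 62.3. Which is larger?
62.514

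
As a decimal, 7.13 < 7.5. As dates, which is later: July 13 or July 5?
July 13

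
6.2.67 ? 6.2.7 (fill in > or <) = >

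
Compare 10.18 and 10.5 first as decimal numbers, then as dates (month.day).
As decimals: 10.18 < 10.5. As dates: 10/18 is later than 10/5 (day 18 > day 5).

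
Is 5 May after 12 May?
No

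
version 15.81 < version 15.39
False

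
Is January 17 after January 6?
Yes. Day 17 comes after day 6 in January — this is a date comparison, not a decimal one (the decimal 1.17 would be smaller than 1.6).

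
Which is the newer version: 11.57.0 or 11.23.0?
11.57.0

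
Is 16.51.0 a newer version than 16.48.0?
Yes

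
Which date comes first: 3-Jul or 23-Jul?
3-Jul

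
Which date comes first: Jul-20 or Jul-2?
Jul-2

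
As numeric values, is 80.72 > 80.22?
True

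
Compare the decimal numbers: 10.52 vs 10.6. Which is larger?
10.6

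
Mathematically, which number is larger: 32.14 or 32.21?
32.21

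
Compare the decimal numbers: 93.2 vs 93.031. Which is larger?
93.2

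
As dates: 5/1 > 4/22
True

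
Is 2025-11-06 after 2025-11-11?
No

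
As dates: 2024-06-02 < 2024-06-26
True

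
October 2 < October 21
True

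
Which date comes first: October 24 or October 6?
October 6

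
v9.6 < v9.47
True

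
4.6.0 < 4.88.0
True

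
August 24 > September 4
False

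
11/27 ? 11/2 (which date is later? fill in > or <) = >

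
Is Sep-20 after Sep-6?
Yes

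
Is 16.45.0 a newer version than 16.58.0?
No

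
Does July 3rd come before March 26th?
No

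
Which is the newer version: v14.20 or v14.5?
v14.20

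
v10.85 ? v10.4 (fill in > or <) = >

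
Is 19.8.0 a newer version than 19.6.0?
Yes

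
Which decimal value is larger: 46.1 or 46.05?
46.1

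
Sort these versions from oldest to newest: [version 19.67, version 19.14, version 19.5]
[version 19.5, version 19.14, version 19.67]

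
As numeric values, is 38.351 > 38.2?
True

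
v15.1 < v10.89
False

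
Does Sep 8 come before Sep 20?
Yes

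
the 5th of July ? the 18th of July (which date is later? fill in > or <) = <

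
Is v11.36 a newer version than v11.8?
Yes. Version numbers are compared segment by segment as integers, not as decimals: minor version 36 > 8, so v11.36 > v11.8 (even though the decimal 11.36 < 11.8).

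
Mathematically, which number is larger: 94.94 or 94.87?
94.94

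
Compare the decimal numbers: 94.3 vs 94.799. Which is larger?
94.799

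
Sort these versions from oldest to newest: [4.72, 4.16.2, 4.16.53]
[4.16.2, 4.16.53, 4.72]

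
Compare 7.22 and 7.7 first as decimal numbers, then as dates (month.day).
As decimals: 7.22 < 7.7. As dates: 7/22 is later than 7/7 (day 22 > day 7).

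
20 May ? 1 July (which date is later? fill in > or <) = <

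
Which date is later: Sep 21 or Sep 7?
Sep 21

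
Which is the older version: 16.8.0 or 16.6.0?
16.6.0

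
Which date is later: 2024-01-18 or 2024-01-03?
2024-01-18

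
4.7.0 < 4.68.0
True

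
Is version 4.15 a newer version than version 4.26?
No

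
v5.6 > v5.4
True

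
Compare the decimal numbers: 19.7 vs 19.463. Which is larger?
19.7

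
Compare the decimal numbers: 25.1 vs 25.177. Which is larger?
25.177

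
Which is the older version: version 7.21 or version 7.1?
version 7.1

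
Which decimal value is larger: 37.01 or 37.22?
37.22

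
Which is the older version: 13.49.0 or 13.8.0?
13.8.0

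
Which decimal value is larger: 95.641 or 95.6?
95.641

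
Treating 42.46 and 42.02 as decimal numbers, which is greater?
42.46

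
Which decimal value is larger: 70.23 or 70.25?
70.25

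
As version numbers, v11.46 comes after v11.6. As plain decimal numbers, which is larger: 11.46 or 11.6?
11.6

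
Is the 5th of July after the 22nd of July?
No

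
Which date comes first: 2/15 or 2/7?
2/7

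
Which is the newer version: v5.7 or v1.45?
v5.7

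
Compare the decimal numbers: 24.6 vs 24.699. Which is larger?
24.699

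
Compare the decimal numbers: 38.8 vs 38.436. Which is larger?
38.8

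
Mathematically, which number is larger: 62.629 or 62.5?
62.629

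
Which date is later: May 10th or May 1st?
May 10th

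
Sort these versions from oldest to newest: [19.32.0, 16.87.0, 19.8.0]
[16.87.0, 19.8.0, 19.32.0]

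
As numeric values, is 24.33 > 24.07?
True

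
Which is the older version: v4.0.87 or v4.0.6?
v4.0.6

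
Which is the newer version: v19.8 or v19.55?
v19.55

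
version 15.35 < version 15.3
False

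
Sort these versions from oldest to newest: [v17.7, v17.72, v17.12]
[v17.7, v17.12, v17.72]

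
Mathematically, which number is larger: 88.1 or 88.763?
88.763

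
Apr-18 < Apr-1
False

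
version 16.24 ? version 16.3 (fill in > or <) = >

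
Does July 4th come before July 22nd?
Yes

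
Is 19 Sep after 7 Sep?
Yes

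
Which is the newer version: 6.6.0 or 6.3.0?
6.6.0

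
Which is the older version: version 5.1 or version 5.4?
version 5.1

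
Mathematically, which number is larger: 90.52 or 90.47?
90.52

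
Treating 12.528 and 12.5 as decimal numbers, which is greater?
12.528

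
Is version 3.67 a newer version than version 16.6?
No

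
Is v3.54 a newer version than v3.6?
Yes. Version numbers are compared segment by segment as integers, not as decimals: minor version 54 > 6, so v3.54 > v3.6 (even though the decimal 3.54 < 3.6).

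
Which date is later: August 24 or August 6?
August 24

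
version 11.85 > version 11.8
True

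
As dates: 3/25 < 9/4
True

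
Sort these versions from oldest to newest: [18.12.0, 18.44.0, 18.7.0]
[18.7.0, 18.12.0, 18.44.0]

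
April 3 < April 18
True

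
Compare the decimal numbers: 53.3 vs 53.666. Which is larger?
53.666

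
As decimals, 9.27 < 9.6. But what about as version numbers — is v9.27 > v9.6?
True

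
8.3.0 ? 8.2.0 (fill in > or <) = >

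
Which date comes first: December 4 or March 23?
March 23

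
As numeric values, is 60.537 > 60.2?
True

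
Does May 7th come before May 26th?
Yes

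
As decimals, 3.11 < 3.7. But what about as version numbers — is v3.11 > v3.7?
True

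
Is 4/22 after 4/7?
Yes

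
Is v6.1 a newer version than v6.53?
No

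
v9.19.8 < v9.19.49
True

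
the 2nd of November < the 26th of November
True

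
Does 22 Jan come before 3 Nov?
Yes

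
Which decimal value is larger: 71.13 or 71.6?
71.6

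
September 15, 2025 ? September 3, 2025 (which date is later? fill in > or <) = >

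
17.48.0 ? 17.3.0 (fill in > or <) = >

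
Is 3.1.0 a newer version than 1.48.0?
Yes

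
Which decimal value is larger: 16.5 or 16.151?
16.5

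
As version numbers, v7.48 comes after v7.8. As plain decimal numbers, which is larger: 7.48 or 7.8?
7.8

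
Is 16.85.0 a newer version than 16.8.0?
Yes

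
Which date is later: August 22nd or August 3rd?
August 22nd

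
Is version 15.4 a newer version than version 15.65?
No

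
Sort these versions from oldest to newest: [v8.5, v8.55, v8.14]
[v8.5, v8.14, v8.55]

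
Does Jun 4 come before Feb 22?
No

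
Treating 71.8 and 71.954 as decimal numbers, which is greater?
71.954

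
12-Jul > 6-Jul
True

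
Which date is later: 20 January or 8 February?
8 February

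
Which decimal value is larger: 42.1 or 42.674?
42.674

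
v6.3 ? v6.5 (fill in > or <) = <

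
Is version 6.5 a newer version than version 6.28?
No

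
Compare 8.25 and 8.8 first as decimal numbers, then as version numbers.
As decimals: 8.25 < 8.8. As versions: v8.25 > v8.8 (minor version 25 > 8).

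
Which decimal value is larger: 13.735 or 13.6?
13.735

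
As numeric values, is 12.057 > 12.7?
False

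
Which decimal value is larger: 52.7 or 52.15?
52.7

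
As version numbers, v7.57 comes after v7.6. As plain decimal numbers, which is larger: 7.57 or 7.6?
7.6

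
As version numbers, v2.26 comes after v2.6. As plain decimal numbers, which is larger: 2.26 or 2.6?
2.6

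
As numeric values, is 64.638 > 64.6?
True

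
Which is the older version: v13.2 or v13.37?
v13.2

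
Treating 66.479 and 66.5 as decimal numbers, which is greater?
66.5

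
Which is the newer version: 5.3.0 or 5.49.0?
5.49.0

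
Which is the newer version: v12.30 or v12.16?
v12.30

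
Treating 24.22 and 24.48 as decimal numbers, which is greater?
24.48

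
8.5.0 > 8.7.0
False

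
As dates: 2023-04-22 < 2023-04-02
False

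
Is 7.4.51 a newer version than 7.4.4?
Yes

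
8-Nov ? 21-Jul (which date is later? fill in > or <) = >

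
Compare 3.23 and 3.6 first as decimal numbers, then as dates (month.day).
As decimals: 3.23 < 3.6. As dates: 3/23 is later than 3/6 (day 23 > day 6).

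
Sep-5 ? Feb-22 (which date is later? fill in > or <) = >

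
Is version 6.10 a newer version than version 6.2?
Yes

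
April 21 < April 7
False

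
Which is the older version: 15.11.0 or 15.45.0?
15.11.0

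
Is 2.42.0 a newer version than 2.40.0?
Yes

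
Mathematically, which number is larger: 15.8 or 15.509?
15.8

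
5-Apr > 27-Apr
False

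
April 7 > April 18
False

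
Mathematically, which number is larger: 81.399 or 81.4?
81.4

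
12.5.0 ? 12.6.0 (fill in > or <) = <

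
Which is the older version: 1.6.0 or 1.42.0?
1.6.0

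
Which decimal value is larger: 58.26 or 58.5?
58.5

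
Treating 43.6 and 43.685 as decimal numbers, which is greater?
43.685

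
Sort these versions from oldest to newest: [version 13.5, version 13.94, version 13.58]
[version 13.5, version 13.58, version 13.94]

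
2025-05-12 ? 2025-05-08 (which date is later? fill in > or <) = >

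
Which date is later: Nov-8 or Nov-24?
Nov-24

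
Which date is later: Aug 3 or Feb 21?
Aug 3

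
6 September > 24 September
False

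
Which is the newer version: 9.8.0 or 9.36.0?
9.36.0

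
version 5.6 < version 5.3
False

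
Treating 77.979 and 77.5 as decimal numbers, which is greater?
77.979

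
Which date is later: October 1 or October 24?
October 24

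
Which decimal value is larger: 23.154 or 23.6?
23.6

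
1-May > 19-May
False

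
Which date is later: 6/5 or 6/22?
6/22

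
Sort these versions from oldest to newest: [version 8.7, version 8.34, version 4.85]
[version 4.85, version 8.7, version 8.34]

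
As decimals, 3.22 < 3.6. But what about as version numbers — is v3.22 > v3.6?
True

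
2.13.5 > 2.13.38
False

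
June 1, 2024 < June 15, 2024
True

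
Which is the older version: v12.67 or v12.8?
v12.8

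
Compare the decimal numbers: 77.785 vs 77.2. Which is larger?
77.785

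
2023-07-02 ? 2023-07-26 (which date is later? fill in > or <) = <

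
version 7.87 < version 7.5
False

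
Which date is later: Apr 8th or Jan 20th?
Apr 8th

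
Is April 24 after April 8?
Yes. Day 24 comes after day 8 in April — this is a date comparison, not a decimal one (the decimal 4.24 would be smaller than 4.8).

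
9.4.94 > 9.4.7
True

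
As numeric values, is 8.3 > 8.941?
False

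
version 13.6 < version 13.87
True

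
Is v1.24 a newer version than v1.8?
Yes. Version numbers are compared segment by segment as integers, not as decimals: minor version 24 > 8, so v1.24 > v1.8 (even though the decimal 1.24 < 1.8).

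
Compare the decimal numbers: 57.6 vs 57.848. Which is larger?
57.848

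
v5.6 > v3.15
True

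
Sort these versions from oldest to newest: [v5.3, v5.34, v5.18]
[v5.3, v5.18, v5.34]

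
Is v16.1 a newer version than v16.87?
No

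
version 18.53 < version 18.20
False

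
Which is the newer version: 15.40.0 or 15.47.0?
15.47.0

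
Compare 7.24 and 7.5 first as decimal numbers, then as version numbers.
As decimals: 7.24 < 7.5. As versions: v7.24 > v7.5 (minor version 24 > 5).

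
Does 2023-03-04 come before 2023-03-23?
Yes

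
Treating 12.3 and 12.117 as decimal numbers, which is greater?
12.3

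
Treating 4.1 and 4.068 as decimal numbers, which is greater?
4.1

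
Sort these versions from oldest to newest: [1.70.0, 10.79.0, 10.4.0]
[1.70.0, 10.4.0, 10.79.0]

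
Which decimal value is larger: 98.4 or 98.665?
98.665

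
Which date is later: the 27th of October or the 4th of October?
the 27th of October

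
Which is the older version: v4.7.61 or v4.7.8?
v4.7.8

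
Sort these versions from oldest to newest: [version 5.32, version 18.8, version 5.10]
[version 5.10, version 5.32, version 18.8]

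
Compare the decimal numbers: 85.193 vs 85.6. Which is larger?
85.6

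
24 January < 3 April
True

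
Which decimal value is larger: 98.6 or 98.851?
98.851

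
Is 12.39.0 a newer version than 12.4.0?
Yes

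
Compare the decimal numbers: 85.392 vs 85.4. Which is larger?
85.4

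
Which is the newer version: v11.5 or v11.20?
v11.20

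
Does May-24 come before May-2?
No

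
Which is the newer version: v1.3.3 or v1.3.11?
v1.3.11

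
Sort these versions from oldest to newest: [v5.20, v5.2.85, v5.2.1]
[v5.2.1, v5.2.85, v5.20]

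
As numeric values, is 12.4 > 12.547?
False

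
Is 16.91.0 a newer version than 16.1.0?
Yes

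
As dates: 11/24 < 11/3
False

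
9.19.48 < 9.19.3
False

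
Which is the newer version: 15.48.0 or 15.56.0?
15.56.0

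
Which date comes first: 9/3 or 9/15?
9/3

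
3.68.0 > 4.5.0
False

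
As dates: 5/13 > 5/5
True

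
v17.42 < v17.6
False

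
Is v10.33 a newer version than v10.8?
Yes. Version numbers are compared segment by segment as integers, not as decimals: minor version 33 > 8, so v10.33 > v10.8 (even though the decimal 10.33 < 10.8).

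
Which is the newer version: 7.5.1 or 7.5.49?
7.5.49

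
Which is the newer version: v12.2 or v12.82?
v12.82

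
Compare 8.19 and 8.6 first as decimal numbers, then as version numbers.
As decimals: 8.19 < 8.6. As versions: v8.19 > v8.6 (minor version 19 > 6).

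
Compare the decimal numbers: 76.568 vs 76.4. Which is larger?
76.568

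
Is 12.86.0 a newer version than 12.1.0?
Yes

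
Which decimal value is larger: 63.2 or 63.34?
63.34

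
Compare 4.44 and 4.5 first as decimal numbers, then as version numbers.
As decimals: 4.44 < 4.5. As versions: v4.44 > v4.5 (minor version 44 > 5).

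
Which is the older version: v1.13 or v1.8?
v1.8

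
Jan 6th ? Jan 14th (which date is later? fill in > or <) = <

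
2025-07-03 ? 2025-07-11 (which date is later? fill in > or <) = <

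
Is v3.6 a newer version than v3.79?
No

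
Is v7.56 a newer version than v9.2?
No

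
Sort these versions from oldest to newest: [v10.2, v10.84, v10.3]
[v10.2, v10.3, v10.84]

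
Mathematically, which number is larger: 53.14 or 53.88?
53.88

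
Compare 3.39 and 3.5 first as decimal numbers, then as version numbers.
As decimals: 3.39 < 3.5. As versions: v3.39 > v3.5 (minor version 39 > 5).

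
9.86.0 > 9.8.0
True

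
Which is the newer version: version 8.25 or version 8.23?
version 8.25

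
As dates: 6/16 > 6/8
True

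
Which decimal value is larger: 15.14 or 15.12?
15.14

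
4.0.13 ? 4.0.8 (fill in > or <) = >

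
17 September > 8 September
True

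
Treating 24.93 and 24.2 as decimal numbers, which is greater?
24.93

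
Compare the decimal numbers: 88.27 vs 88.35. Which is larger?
88.35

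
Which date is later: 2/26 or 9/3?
9/3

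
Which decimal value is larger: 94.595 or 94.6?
94.6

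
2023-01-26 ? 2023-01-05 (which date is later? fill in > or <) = >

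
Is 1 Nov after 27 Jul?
Yes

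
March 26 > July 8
False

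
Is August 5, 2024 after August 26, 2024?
No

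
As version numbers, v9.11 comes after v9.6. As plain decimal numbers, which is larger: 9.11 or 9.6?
9.6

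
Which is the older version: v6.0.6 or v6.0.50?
v6.0.6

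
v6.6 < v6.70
True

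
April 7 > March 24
True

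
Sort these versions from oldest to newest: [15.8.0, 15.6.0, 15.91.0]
[15.6.0, 15.8.0, 15.91.0]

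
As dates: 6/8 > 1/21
True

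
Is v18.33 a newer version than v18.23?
Yes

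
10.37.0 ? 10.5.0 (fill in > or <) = >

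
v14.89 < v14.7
False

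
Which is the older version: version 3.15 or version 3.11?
version 3.11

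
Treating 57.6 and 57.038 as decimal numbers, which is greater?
57.6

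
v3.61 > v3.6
True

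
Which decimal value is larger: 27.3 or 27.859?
27.859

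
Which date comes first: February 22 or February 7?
February 7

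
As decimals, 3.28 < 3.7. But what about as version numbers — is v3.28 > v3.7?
True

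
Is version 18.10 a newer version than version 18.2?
Yes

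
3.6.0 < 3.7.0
True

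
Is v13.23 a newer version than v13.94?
No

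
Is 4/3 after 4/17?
No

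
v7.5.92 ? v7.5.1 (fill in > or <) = >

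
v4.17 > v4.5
True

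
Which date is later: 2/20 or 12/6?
12/6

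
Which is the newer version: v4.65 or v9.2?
v9.2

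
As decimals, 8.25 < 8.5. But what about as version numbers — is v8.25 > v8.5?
True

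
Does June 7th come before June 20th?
Yes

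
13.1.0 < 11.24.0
False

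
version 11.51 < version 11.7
False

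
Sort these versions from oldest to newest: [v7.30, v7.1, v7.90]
[v7.1, v7.30, v7.90]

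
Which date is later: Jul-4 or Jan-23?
Jul-4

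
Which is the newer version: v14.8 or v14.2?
v14.8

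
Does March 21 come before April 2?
Yes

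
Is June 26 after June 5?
Yes. Day 26 comes after day 5 in June — this is a date comparison, not a decimal one (the decimal 6.26 would be smaller than 6.5).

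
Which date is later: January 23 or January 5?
January 23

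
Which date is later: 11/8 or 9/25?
11/8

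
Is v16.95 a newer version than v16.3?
Yes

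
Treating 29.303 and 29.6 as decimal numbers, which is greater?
29.6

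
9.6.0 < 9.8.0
True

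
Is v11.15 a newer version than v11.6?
Yes. Version numbers are compared segment by segment as integers, not as decimals: minor version 15 > 6, so v11.15 > v11.6 (even though the decimal 11.15 < 11.6).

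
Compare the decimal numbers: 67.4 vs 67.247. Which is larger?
67.4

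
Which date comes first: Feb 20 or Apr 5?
Feb 20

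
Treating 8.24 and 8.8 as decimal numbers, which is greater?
8.8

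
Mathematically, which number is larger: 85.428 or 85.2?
85.428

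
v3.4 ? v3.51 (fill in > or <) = <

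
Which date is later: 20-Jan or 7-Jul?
7-Jul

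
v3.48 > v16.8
False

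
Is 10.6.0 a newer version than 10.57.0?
No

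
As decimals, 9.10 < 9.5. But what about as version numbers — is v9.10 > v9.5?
True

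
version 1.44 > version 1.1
True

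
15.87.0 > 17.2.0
False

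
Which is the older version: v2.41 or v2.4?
v2.4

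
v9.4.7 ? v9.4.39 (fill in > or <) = <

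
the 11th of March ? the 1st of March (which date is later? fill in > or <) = >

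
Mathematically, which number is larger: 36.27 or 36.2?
36.27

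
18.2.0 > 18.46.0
False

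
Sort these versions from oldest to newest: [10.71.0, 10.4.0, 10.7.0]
[10.4.0, 10.7.0, 10.71.0]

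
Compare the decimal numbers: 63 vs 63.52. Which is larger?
63.52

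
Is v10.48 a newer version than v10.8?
Yes. Version numbers are compared segment by segment as integers, not as decimals: minor version 48 > 8, so v10.48 > v10.8 (even though the decimal 10.48 < 10.8).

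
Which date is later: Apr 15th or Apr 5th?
Apr 15th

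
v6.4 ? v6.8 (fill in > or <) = <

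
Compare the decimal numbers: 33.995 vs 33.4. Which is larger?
33.995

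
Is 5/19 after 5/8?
Yes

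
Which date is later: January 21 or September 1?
September 1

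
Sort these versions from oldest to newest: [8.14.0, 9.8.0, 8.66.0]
[8.14.0, 8.66.0, 9.8.0]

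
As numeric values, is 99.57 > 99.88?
False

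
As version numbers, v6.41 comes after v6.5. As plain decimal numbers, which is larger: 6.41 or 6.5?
6.5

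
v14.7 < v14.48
True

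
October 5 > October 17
False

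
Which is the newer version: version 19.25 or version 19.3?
version 19.25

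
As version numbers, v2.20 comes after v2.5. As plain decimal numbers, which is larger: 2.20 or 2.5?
2.5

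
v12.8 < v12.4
False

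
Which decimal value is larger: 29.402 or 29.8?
29.8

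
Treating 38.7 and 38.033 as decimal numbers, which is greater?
38.7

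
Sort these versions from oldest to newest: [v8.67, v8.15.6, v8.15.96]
[v8.15.6, v8.15.96, v8.67]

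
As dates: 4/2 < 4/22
True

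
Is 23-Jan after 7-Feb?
No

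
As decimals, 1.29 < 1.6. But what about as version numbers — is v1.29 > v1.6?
True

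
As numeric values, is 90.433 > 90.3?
True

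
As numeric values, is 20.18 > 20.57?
False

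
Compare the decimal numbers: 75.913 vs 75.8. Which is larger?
75.913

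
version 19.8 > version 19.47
False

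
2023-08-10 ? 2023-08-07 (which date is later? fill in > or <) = >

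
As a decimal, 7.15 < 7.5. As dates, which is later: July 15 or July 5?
July 15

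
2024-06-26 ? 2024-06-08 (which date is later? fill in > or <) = >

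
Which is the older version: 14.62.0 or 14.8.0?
14.8.0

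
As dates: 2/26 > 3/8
False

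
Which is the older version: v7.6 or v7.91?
v7.6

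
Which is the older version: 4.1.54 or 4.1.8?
4.1.8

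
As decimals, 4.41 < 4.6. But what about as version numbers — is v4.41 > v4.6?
True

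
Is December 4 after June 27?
Yes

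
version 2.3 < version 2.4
True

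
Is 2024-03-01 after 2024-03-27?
No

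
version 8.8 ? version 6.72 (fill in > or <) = >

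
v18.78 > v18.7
True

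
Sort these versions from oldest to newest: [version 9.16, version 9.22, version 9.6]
[version 9.6, version 9.16, version 9.22]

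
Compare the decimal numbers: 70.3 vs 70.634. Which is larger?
70.634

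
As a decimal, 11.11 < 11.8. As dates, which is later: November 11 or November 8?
November 11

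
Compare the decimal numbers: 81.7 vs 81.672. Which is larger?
81.7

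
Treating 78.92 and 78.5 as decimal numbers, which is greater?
78.92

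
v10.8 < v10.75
True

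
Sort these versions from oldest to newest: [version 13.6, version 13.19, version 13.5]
[version 13.5, version 13.6, version 13.19]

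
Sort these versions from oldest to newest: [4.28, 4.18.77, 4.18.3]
[4.18.3, 4.18.77, 4.28]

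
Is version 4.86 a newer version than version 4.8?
Yes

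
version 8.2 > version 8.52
False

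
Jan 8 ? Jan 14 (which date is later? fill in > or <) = <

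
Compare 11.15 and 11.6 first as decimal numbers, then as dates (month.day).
As decimals: 11.15 < 11.6. As dates: 11/15 is later than 11/6 (day 15 > day 6).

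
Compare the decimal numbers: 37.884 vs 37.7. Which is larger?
37.884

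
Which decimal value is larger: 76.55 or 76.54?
76.55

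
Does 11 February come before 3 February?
No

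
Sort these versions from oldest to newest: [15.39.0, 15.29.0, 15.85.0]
[15.29.0, 15.39.0, 15.85.0]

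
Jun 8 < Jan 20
False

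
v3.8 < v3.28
True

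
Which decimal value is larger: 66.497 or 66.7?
66.7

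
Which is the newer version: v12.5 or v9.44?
v12.5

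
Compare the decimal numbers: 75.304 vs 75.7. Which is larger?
75.7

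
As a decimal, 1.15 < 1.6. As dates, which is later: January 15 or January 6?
January 15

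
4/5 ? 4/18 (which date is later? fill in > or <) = <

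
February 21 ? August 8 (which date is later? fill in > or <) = <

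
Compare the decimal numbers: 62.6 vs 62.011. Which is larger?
62.6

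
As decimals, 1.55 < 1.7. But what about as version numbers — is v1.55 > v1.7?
True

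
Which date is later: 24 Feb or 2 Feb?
24 Feb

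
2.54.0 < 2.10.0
False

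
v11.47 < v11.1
False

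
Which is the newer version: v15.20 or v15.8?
v15.20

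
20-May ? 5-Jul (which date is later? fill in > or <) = <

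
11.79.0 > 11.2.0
True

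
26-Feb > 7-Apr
False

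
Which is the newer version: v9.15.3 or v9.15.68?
v9.15.68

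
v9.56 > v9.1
True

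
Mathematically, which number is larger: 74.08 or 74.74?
74.74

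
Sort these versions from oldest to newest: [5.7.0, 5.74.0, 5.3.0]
[5.3.0, 5.7.0, 5.74.0]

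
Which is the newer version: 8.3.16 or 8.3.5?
8.3.16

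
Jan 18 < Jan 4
False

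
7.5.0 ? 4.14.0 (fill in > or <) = >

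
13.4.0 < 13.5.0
True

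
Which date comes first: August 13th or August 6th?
August 6th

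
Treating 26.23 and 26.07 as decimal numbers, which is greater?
26.23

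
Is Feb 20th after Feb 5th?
Yes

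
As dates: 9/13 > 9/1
True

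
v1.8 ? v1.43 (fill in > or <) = <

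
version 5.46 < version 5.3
False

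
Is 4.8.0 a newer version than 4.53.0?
No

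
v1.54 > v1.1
True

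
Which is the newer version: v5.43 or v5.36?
v5.43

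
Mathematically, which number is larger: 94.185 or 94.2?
94.2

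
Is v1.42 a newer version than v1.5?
Yes. Version numbers are compared segment by segment as integers, not as decimals: minor version 42 > 5, so v1.42 > v1.5 (even though the decimal 1.42 < 1.5).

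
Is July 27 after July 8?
Yes. Day 27 comes after day 8 in July — this is a date comparison, not a decimal one (the decimal 7.27 would be smaller than 7.8).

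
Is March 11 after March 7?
Yes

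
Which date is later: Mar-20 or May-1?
May-1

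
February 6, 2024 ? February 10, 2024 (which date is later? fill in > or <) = <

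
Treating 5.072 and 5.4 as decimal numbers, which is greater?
5.4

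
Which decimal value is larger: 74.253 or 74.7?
74.7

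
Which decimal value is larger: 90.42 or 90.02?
90.42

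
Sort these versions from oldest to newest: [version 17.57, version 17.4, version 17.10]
[version 17.4, version 17.10, version 17.57]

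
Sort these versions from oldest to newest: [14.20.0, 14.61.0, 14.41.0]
[14.20.0, 14.41.0, 14.61.0]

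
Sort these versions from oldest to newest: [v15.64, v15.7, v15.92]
[v15.7, v15.64, v15.92]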